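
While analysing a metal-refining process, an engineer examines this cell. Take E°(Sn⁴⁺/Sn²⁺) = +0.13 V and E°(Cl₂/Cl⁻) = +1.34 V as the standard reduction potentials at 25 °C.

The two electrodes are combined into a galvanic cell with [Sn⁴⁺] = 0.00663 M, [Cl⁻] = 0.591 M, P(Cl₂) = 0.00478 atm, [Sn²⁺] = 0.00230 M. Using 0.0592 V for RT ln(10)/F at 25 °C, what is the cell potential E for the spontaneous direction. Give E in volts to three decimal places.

Cl₂/Cl⁻ is the cathode (higher E°), Sn⁴⁺/Sn²⁺ the anode: E°cell = +1.34 − (+0.13) = +1.21 V, n = 2.
Overall: Cl₂(g) + Sn²⁺(aq) → 2 Cl⁻(aq) + Sn⁴⁺(aq)
Q = [Cl⁻]^2·[Sn⁴⁺] / (P(Cl₂)·[Sn²⁺]); log Q = 2.324.
E = E° − (0.0592/n) log Q = +1.21 − (0.0592/2)(2.324) = +1.141 V.

+1.141 V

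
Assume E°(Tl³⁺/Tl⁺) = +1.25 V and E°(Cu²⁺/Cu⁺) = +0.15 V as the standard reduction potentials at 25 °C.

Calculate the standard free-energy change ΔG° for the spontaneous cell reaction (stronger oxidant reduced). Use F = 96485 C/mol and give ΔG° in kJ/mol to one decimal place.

-212.3 kJ/mol

Tl³⁺/Tl⁺ (E° = +1.25 V) is the cathode; Cu²⁺/Cu⁺ (E° = +0.15 V) is the anode, so E°cell = +1.10 V.
Balancing electrons gives n = 2 (lcm of 2 and 1).
ΔG° = −nFE° = −(2)(96485)(+1.10) = -212,267 J = -212.3 kJ/mol.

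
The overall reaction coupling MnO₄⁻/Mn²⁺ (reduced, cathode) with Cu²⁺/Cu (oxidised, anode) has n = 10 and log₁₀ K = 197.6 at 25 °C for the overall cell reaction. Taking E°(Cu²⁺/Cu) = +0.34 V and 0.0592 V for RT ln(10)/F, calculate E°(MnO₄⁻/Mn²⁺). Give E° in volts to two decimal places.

+1.51 V

E°cell = (0.0592/n)·log K = (0.0592/10)(197.6) = +1.170 V.
Since MnO₄⁻/Mn²⁺ is the cathode and Cu²⁺/Cu the anode, E°cell = E°(MnO₄⁻/Mn²⁺) − E°(Cu²⁺/Cu).
So E°(MnO₄⁻/Mn²⁺) = E°cell + E°(Cu²⁺/Cu) = +1.170 + (+0.34) = +1.51 V.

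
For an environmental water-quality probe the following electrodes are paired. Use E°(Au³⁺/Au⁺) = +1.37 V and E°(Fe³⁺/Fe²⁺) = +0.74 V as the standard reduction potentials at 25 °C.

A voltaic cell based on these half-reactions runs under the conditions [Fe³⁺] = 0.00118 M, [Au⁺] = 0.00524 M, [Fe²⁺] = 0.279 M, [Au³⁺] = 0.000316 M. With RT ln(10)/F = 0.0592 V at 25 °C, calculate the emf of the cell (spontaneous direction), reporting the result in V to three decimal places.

Au³⁺/Au⁺ is the cathode (higher E°), Fe³⁺/Fe²⁺ the anode: E°cell = +1.37 − (+0.74) = +0.63 V, n = 2.
Overall: Au³⁺(aq) + 2 Fe²⁺(aq) → Au⁺(aq) + 2 Fe³⁺(aq)
Q = [Au⁺]·[Fe³⁺]^2 / ([Au³⁺]·[Fe²⁺]^2); log Q = -3.528.
E = E° − (0.0592/n) log Q = +0.63 − (0.0592/2)(-3.528) = +0.734 V.

+0.734 V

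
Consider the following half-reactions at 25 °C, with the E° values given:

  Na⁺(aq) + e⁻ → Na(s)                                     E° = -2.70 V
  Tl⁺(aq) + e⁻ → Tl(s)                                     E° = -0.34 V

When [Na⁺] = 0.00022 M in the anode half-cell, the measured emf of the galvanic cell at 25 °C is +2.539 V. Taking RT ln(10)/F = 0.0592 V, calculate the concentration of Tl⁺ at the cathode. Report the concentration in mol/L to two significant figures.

Tl⁺/Tl is the cathode, Na⁺/Na the anode: E°cell = +2.36 V, n = 1.
Overall reaction: Tl⁺(aq) + Na(s) → Tl(s) + Na⁺(aq); Q = [Na⁺]^1/[Tl⁺]^1.
From E = E° − (0.0592/n) log Q: log Q = (E° − E)·n/0.0592 = (+2.36 − (+2.539))·1/0.0592 = -3.0236.
So 1·log[Tl⁺] = 1·log(0.00022) − log Q = -3.6576 − (-3.0236) = -0.6340; [Tl⁺] = 10^(-0.6340) ≈ 0.23 M.

0.23 M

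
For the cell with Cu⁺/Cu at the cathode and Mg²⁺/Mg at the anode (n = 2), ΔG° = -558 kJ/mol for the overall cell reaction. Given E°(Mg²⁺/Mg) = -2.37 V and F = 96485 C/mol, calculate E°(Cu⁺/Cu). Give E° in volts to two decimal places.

+0.52 V

E°cell = −ΔG°/(nF) = −(-558×10³)/((2)(96485)) = +2.892 V.
Since Cu⁺/Cu is the cathode and Mg²⁺/Mg the anode, E°cell = E°(Cu⁺/Cu) − E°(Mg²⁺/Mg).
So E°(Cu⁺/Cu) = E°cell + E°(Mg²⁺/Mg) = +2.892 + (-2.37) = +0.52 V.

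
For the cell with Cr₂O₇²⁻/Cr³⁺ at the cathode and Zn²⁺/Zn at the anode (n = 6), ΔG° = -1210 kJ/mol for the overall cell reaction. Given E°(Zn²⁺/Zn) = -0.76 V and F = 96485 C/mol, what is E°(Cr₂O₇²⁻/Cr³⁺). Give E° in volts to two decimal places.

E°cell = −ΔG°/(nF) = −(-1210×10³)/((6)(96485)) = +2.090 V.
Since Cr₂O₇²⁻/Cr³⁺ is the cathode and Zn²⁺/Zn the anode, E°cell = E°(Cr₂O₇²⁻/Cr³⁺) − E°(Zn²⁺/Zn).
So E°(Cr₂O₇²⁻/Cr³⁺) = E°cell + E°(Zn²⁺/Zn) = +2.090 + (-0.76) = +1.33 V.

+1.33 V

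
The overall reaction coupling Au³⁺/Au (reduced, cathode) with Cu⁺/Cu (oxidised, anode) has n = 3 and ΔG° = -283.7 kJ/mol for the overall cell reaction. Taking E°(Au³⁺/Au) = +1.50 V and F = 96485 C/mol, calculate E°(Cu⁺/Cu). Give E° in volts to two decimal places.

E°cell = −ΔG°/(nF) = −(-283.7×10³)/((3)(96485)) = +0.980 V.
Since Au³⁺/Au is the cathode and Cu⁺/Cu the anode, E°cell = E°(Au³⁺/Au) − E°(Cu⁺/Cu).
So E°(Cu⁺/Cu) = E°(Au³⁺/Au) − E°cell = (+1.50) − (+0.980) = +0.52 V.

+0.52 V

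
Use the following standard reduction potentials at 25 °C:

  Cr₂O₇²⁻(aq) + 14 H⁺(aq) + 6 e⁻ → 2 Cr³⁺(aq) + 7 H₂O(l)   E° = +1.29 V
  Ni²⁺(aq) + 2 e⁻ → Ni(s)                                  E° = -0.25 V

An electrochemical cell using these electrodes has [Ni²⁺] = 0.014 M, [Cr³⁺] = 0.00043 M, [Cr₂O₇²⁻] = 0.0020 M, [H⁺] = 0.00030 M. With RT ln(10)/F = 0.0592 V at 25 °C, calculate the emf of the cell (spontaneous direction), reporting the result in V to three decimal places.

+1.148 V

Cr₂O₇²⁻/Cr³⁺ is the cathode (higher E°), Ni²⁺/Ni the anode: E°cell = +1.29 − (-0.25) = +1.54 V, n = 6.
Overall: Cr₂O₇²⁻(aq) + 14 H⁺(aq) + 3 Ni(s) → 2 Cr³⁺(aq) + 7 H₂O(l) + 3 Ni²⁺(aq)
Q = [Cr³⁺]^2·[Ni²⁺]^3 / ([Cr₂O₇²⁻]·[H⁺]^14); log Q = 39.725.
E = E° − (0.0592/n) log Q = +1.54 − (0.0592/6)(39.725) = +1.148 V.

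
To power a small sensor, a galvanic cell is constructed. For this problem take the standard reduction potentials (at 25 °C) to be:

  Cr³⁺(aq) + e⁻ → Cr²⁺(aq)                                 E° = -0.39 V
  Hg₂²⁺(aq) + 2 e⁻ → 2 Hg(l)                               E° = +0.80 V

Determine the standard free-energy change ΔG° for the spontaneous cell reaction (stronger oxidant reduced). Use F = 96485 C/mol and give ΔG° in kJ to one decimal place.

Hg₂²⁺/Hg (E° = +0.80 V) is the cathode; Cr³⁺/Cr²⁺ (E° = -0.39 V) is the anode, so E°cell = +1.19 V.
Balancing electrons gives n = 2 (lcm of 2 and 1).
ΔG° = −nFE° = −(2)(96485)(+1.19) = -229,634 J = -229.6 kJ.

-229.6 kJ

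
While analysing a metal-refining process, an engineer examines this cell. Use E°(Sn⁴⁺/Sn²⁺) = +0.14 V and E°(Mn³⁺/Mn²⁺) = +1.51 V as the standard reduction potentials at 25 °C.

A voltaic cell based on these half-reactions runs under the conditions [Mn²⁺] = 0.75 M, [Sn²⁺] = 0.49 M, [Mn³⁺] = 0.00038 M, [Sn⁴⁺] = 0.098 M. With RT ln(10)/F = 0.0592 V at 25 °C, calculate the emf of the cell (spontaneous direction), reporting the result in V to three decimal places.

Mn³⁺/Mn²⁺ is the cathode (higher E°), Sn⁴⁺/Sn²⁺ the anode: E°cell = +1.51 − (+0.14) = +1.37 V, n = 2.
Overall: 2 Mn³⁺(aq) + Sn²⁺(aq) → 2 Mn²⁺(aq) + Sn⁴⁺(aq)
Q = [Mn²⁺]^2·[Sn⁴⁺] / ([Mn³⁺]^2·[Sn²⁺]); log Q = 5.892.
E = E° − (0.0592/n) log Q = +1.37 − (0.0592/2)(5.892) = +1.196 V.

+1.196 V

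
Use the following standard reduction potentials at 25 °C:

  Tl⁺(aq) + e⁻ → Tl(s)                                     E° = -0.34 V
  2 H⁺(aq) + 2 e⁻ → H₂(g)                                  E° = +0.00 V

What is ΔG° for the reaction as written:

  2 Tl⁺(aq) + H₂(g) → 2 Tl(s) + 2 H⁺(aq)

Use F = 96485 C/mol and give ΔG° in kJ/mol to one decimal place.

+65.6 kJ/mol

As written, Tl⁺/Tl is reduced (cathode) and H⁺/H₂ is oxidised (anode), so E°cell = (-0.34) − (+0.00) = -0.34 V.
Balancing electrons gives n = 2.
ΔG° = −nFE° = −(2)(96485)(-0.34) = 65,610 J = +65.6 kJ/mol.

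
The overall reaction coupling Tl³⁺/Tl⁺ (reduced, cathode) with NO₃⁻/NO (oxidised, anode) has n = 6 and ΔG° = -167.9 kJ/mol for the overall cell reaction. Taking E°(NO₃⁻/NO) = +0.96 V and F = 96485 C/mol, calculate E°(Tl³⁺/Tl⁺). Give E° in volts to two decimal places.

E°cell = −ΔG°/(nF) = −(-167.9×10³)/((6)(96485)) = +0.290 V.
Since Tl³⁺/Tl⁺ is the cathode and NO₃⁻/NO the anode, E°cell = E°(Tl³⁺/Tl⁺) − E°(NO₃⁻/NO).
So E°(Tl³⁺/Tl⁺) = E°cell + E°(NO₃⁻/NO) = +0.290 + (+0.96) = +1.25 V.

+1.25 V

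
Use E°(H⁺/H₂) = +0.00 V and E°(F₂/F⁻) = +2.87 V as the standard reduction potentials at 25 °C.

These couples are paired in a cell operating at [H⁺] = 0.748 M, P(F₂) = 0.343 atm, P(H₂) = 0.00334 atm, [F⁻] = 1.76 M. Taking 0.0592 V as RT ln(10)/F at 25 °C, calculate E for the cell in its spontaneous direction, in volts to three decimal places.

+2.776 V

F₂/F⁻ is the cathode (higher E°), H⁺/H₂ the anode: E°cell = +2.87 − (+0.00) = +2.87 V, n = 2.
Overall: F₂(g) + H₂(g) → 2 F⁻(aq) + 2 H⁺(aq)
Q = [F⁻]^2·[H⁺]^2 / (P(F₂)·P(H₂)); log Q = 3.180.
E = E° − (0.0592/n) log Q = +2.87 − (0.0592/2)(3.180) = +2.776 V.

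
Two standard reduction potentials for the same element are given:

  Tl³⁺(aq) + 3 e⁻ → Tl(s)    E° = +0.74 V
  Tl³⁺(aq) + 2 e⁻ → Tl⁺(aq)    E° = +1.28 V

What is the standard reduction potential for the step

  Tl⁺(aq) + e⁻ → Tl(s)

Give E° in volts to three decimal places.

Sequential free energies add, so n₃E°₃ = n₁E°₁ + n₂E°₂.
With n₃ = 3, and the known step contributing 2×(+1.28) V, the unknown satisfies 1·E° = 3×(+0.74) − 2×(+1.28) = -0.340.
E° = -0.340 / 1 = -0.340 V.

-0.340 V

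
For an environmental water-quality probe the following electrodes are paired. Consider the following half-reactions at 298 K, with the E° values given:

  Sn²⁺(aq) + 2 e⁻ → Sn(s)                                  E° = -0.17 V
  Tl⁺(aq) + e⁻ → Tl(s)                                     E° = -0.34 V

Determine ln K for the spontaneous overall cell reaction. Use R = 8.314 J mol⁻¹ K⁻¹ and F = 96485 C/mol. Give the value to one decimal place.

13.2

Cathode: Sn²⁺/Sn; anode: Tl⁺/Tl. E°cell = (-0.17) − (-0.34) = +0.17 V, with n = 2.
ΔG° = −nFE° = −RT ln K, so ln K = nFE°/(RT) = (2)(96485)(+0.17) / ((8.314)(298)) = 13.241.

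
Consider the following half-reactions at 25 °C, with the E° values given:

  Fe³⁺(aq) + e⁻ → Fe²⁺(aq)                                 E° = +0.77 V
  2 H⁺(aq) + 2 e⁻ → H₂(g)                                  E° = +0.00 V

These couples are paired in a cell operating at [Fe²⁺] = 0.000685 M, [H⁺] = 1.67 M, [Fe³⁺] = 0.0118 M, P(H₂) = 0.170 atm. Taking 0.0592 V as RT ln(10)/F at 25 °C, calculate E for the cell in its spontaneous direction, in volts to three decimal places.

+0.807 V

Fe³⁺/Fe²⁺ is the cathode (higher E°), H⁺/H₂ the anode: E°cell = +0.77 − (+0.00) = +0.77 V, n = 2.
Overall: 2 Fe³⁺(aq) + H₂(g) → 2 Fe²⁺(aq) + 2 H⁺(aq)
Q = [Fe²⁺]^2·[H⁺]^2 / ([Fe³⁺]^2·P(H₂)); log Q = -1.257.
E = E° − (0.0592/n) log Q = +0.77 − (0.0592/2)(-1.257) = +0.807 V.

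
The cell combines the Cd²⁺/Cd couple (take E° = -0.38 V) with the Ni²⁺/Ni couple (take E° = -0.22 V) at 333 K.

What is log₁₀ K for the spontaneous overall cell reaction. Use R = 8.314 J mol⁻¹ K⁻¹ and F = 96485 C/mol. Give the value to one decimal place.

Cathode: Ni²⁺/Ni; anode: Cd²⁺/Cd. E°cell = (-0.22) − (-0.38) = +0.16 V, with n = 2.
ΔG° = −nFE° = −RT ln K, so ln K = nFE°/(RT) = (2)(96485)(+0.16) / ((8.314)(333)) = 11.152.
log₁₀ K = 11.152 / ln 10 = 4.8.

4.8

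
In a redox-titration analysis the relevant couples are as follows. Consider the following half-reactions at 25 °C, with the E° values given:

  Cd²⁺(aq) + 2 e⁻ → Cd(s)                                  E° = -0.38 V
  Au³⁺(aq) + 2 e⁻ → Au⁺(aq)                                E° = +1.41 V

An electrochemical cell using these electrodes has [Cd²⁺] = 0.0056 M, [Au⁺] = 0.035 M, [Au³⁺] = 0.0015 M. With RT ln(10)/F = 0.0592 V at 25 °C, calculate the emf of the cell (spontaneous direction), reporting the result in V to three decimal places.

+1.816 V

Au³⁺/Au⁺ is the cathode (higher E°), Cd²⁺/Cd the anode: E°cell = +1.41 − (-0.38) = +1.79 V, n = 2.
Overall: Au³⁺(aq) + Cd(s) → Au⁺(aq) + Cd²⁺(aq)
Q = [Au⁺]·[Cd²⁺] / ([Au³⁺]); log Q = -0.884.
E = E° − (0.0592/n) log Q = +1.79 − (0.0592/2)(-0.884) = +1.816 V.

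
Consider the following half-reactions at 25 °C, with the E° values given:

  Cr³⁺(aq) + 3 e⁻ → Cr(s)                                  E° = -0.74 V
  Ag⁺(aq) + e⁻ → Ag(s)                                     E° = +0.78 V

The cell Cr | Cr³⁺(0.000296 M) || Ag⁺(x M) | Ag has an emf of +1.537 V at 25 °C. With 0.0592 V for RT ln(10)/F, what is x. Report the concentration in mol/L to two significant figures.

Ag⁺/Ag is the cathode, Cr³⁺/Cr the anode: E°cell = +1.52 V, n = 3.
Overall reaction: 3 Ag⁺(aq) + Cr(s) → 3 Ag(s) + Cr³⁺(aq); Q = [Cr³⁺]^1/[Ag⁺]^3.
From E = E° − (0.0592/n) log Q: log Q = (E° − E)·n/0.0592 = (+1.52 − (+1.537))·3/0.0592 = -0.8615.
So 3·log[Ag⁺] = 1·log(0.000296) − log Q = -3.5287 − (-0.8615) = -2.6672; log[Ag⁺] = -2.6672 / 3 = -0.8891; [Ag⁺] = 10^(-0.8891) ≈ 0.13 M.

0.13 M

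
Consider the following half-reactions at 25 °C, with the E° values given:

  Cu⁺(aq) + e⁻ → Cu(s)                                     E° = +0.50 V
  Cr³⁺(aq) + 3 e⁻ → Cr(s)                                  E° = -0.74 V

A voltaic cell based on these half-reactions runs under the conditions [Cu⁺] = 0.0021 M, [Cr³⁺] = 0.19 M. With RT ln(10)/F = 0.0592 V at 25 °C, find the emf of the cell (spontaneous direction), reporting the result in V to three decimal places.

Cu⁺/Cu is the cathode (higher E°), Cr³⁺/Cr the anode: E°cell = +0.50 − (-0.74) = +1.24 V, n = 3.
Overall: 3 Cu⁺(aq) + Cr(s) → 3 Cu(s) + Cr³⁺(aq)
Q = [Cr³⁺] / ([Cu⁺]^3); log Q = 7.312.
E = E° − (0.0592/n) log Q = +1.24 − (0.0592/3)(7.312) = +1.096 V.

+1.096 V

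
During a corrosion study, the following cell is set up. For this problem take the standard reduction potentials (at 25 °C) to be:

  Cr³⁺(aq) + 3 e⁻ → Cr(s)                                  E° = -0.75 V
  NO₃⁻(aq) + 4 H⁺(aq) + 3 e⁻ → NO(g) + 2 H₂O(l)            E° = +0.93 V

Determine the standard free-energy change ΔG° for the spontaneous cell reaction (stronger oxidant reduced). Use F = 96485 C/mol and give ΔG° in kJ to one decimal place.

NO₃⁻/NO (E° = +0.93 V) is the cathode; Cr³⁺/Cr (E° = -0.75 V) is the anode, so E°cell = +1.68 V.
Balancing electrons gives n = 3 (lcm of 3 and 3).
ΔG° = −nFE° = −(3)(96485)(+1.68) = -486,284 J = -486.3 kJ.

-486.3 kJ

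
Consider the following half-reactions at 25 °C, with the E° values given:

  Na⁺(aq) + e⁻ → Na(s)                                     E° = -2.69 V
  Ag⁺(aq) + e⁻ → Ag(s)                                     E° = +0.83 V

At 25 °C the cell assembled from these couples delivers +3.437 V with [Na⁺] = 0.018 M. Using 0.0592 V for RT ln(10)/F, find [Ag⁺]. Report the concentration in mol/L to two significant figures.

Ag⁺/Ag is the cathode, Na⁺/Na the anode: E°cell = +3.52 V, n = 1.
Overall reaction: Ag⁺(aq) + Na(s) → Ag(s) + Na⁺(aq); Q = [Na⁺]^1/[Ag⁺]^1.
From E = E° − (0.0592/n) log Q: log Q = (E° − E)·n/0.0592 = (+3.52 − (+3.437))·1/0.0592 = 1.4020.
So 1·log[Ag⁺] = 1·log(0.018) − log Q = -1.7447 − (1.4020) = -3.1467; [Ag⁺] = 10^(-3.1467) ≈ 0.00071 M.

0.00071 M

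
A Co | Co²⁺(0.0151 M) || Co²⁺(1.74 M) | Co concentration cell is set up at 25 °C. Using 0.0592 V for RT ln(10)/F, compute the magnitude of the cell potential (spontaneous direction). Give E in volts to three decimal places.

+0.061 V

For a concentration cell E°cell = 0. The 1.74 M side is the cathode (reduction is favoured where [Co²⁺] is higher).
With n = 2, E = −(0.0592/2) log([Co²⁺]ₐₙ/[Co²⁺]꜀ₐₜ) = −(0.0592/2) log(0.0151/1.74) = −(0.0592/2)(-2.062) = +0.061 V.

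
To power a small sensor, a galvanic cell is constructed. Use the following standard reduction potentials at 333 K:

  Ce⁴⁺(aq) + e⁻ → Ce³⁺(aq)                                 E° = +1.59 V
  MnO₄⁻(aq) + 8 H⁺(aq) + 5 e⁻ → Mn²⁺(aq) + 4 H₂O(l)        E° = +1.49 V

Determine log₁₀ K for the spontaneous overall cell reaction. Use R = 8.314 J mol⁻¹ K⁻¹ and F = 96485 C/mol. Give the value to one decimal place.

Cathode: Ce⁴⁺/Ce³⁺; anode: MnO₄⁻/Mn²⁺. E°cell = (+1.59) − (+1.49) = +0.10 V, with n = 5.
ΔG° = −nFE° = −RT ln K, so ln K = nFE°/(RT) = (5)(96485)(+0.10) / ((8.314)(333)) = 17.425.
log₁₀ K = 17.425 / ln 10 = 7.6.

7.6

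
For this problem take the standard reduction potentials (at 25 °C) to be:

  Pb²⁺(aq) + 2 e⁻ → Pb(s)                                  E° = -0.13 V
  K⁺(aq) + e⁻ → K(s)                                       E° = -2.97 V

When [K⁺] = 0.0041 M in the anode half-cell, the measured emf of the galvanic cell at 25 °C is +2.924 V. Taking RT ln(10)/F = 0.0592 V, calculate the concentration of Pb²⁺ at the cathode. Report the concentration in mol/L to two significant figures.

Pb²⁺/Pb is the cathode, K⁺/K the anode: E°cell = +2.84 V, n = 2.
Overall reaction: Pb²⁺(aq) + 2 K(s) → Pb(s) + 2 K⁺(aq); Q = [K⁺]^2/[Pb²⁺]^1.
From E = E° − (0.0592/n) log Q: log Q = (E° − E)·n/0.0592 = (+2.84 − (+2.924))·2/0.0592 = -2.8378.
So 1·log[Pb²⁺] = 2·log(0.0041) − log Q = -4.7744 − (-2.8378) = -1.9366; [Pb²⁺] = 10^(-1.9366) ≈ 0.012 M.

0.012 M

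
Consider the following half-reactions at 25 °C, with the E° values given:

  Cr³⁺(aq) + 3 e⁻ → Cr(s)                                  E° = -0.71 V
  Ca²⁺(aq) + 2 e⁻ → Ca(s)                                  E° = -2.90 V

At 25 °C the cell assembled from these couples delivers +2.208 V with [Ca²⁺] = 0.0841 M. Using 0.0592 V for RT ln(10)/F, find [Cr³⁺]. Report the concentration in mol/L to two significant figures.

Cr³⁺/Cr is the cathode, Ca²⁺/Ca the anode: E°cell = +2.19 V, n = 6.
Overall reaction: 2 Cr³⁺(aq) + 3 Ca(s) → 2 Cr(s) + 3 Ca²⁺(aq); Q = [Ca²⁺]^3/[Cr³⁺]^2.
From E = E° − (0.0592/n) log Q: log Q = (E° − E)·n/0.0592 = (+2.19 − (+2.208))·6/0.0592 = -1.8243.
So 2·log[Cr³⁺] = 3·log(0.0841) − log Q = -3.2256 − (-1.8243) = -1.4013; log[Cr³⁺] = -1.4013 / 2 = -0.7006; [Cr³⁺] = 10^(-0.7006) ≈ 0.20 M.

0.20 M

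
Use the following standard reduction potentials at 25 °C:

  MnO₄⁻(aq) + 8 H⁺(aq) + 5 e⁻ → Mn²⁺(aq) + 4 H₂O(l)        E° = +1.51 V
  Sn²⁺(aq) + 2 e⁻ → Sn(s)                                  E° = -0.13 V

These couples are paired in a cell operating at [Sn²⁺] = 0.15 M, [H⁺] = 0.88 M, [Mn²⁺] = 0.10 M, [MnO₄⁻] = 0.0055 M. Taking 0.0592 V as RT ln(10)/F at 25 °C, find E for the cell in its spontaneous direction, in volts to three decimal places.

+1.644 V

MnO₄⁻/Mn²⁺ is the cathode (higher E°), Sn²⁺/Sn the anode: E°cell = +1.51 − (-0.13) = +1.64 V, n = 10.
Overall: 2 MnO₄⁻(aq) + 16 H⁺(aq) + 5 Sn(s) → 2 Mn²⁺(aq) + 8 H₂O(l) + 5 Sn²⁺(aq)
Q = [Mn²⁺]^2·[Sn²⁺]^5 / ([MnO₄⁻]^2·[H⁺]^16); log Q = -0.712.
E = E° − (0.0592/n) log Q = +1.64 − (0.0592/10)(-0.712) = +1.644 V.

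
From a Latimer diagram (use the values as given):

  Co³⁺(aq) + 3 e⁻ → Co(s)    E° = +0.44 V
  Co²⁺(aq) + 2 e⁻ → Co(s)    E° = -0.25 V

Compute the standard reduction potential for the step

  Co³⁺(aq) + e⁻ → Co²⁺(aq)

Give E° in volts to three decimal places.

Sequential free energies add, so n₃E°₃ = n₁E°₁ + n₂E°₂.
With n₃ = 3, and the known step contributing 2×(-0.25) V, the unknown satisfies 1·E° = 3×(+0.44) − 2×(-0.25) = +1.820.
E° = +1.820 / 1 = +1.820 V.

+1.820 V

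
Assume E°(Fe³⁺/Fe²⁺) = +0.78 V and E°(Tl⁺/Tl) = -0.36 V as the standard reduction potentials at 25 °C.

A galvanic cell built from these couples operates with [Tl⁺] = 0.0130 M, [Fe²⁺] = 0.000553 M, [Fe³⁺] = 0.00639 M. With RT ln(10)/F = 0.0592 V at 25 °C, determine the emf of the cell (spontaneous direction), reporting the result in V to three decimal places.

+1.315 V

Fe³⁺/Fe²⁺ is the cathode (higher E°), Tl⁺/Tl the anode: E°cell = +0.78 − (-0.36) = +1.14 V, n = 1.
Overall: Fe³⁺(aq) + Tl(s) → Fe²⁺(aq) + Tl⁺(aq)
Q = [Fe²⁺]·[Tl⁺] / ([Fe³⁺]); log Q = -2.949.
E = E° − (0.0592/n) log Q = +1.14 − (0.0592/1)(-2.949) = +1.315 V.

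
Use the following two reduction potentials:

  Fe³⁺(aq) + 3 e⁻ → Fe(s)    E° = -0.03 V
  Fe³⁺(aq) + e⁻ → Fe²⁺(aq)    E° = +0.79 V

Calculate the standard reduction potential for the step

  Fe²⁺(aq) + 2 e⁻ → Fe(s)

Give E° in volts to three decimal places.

-0.440 V

Sequential free energies add, so n₃E°₃ = n₁E°₁ + n₂E°₂.
With n₃ = 3, and the known step contributing 1×(+0.79) V, the unknown satisfies 2·E° = 3×(-0.03) − 1×(+0.79) = -0.880.
E° = -0.880 / 2 = -0.440 V.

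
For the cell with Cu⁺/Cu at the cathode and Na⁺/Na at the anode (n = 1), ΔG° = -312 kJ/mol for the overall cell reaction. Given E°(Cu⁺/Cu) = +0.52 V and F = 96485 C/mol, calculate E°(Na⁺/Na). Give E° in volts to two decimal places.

-2.71 V

E°cell = −ΔG°/(nF) = −(-312×10³)/((1)(96485)) = +3.234 V.
Since Cu⁺/Cu is the cathode and Na⁺/Na the anode, E°cell = E°(Cu⁺/Cu) − E°(Na⁺/Na).
So E°(Na⁺/Na) = E°(Cu⁺/Cu) − E°cell = (+0.52) − (+3.234) = -2.71 V.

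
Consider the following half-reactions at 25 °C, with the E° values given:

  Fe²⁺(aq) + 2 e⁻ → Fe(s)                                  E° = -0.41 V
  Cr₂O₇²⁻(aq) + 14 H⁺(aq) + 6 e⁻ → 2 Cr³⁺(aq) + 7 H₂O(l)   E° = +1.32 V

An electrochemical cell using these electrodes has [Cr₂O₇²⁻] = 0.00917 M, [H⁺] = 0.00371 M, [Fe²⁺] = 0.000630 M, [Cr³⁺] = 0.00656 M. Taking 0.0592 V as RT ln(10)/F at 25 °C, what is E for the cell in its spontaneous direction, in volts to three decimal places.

+1.512 V

Cr₂O₇²⁻/Cr³⁺ is the cathode (higher E°), Fe²⁺/Fe the anode: E°cell = +1.32 − (-0.41) = +1.73 V, n = 6.
Overall: Cr₂O₇²⁻(aq) + 14 H⁺(aq) + 3 Fe(s) → 2 Cr³⁺(aq) + 7 H₂O(l) + 3 Fe²⁺(aq)
Q = [Cr³⁺]^2·[Fe²⁺]^3 / ([Cr₂O₇²⁻]·[H⁺]^14); log Q = 22.098.
E = E° − (0.0592/n) log Q = +1.73 − (0.0592/6)(22.098) = +1.512 V.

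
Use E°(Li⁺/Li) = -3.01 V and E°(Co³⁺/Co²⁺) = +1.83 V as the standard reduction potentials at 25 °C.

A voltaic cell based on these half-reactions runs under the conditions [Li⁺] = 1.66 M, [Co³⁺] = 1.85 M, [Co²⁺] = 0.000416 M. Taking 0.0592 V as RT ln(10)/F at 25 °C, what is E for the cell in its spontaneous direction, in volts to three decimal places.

+5.043 V

Co³⁺/Co²⁺ is the cathode (higher E°), Li⁺/Li the anode: E°cell = +1.83 − (-3.01) = +4.84 V, n = 1.
Overall: Co³⁺(aq) + Li(s) → Co²⁺(aq) + Li⁺(aq)
Q = [Co²⁺]·[Li⁺] / ([Co³⁺]); log Q = -3.428.
E = E° − (0.0592/n) log Q = +4.84 − (0.0592/1)(-3.428) = +5.043 V.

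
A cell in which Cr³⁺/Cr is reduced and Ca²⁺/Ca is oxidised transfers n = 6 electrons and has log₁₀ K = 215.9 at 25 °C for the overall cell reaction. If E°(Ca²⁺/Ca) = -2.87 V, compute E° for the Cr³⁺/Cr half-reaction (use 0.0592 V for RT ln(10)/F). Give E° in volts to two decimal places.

E°cell = (0.0592/n)·log K = (0.0592/6)(215.9) = +2.130 V.
Since Cr³⁺/Cr is the cathode and Ca²⁺/Ca the anode, E°cell = E°(Cr³⁺/Cr) − E°(Ca²⁺/Ca).
So E°(Cr³⁺/Cr) = E°cell + E°(Ca²⁺/Ca) = +2.130 + (-2.87) = -0.74 V.

-0.74 V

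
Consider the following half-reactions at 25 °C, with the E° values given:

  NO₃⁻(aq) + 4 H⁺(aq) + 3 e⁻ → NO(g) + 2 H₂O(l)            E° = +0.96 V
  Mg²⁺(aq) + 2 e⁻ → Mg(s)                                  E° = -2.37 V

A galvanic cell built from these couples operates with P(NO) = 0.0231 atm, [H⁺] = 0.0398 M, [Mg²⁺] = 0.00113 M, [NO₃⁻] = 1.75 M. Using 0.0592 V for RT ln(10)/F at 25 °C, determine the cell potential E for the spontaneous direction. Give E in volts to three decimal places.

+3.344 V

NO₃⁻/NO is the cathode (higher E°), Mg²⁺/Mg the anode: E°cell = +0.96 − (-2.37) = +3.33 V, n = 6.
Overall: 2 NO₃⁻(aq) + 8 H⁺(aq) + 3 Mg(s) → 2 NO(g) + 4 H₂O(l) + 3 Mg²⁺(aq)
Q = P(NO)^2·[Mg²⁺]^3 / ([NO₃⁻]^2·[H⁺]^8); log Q = -1.399.
E = E° − (0.0592/n) log Q = +3.33 − (0.0592/6)(-1.399) = +3.344 V.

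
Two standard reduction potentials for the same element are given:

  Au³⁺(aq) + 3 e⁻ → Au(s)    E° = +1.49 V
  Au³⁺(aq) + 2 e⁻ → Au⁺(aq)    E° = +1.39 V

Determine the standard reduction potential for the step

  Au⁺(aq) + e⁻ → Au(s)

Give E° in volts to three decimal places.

Sequential free energies add, so n₃E°₃ = n₁E°₁ + n₂E°₂.
With n₃ = 3, and the known step contributing 2×(+1.39) V, the unknown satisfies 1·E° = 3×(+1.49) − 2×(+1.39) = +1.690.
E° = +1.690 / 1 = +1.690 V.

+1.690 V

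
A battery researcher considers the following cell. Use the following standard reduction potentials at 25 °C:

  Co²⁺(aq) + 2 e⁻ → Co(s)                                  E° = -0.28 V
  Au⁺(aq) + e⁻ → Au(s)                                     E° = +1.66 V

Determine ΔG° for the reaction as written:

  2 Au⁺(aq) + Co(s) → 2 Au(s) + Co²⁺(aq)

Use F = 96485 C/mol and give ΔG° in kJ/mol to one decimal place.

-374.4 kJ/mol

As written, Au⁺/Au is reduced (cathode) and Co²⁺/Co is oxidised (anode), so E°cell = (+1.66) − (-0.28) = +1.94 V.
Balancing electrons gives n = 2.
ΔG° = −nFE° = −(2)(96485)(+1.94) = -374,362 J = -374.4 kJ/mol.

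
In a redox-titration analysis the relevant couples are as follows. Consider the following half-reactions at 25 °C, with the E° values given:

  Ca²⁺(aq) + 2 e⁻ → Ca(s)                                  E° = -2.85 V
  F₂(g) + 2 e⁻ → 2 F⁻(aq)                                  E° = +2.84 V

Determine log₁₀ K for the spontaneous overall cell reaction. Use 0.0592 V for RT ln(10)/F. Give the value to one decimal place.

Cathode: F₂/F⁻; anode: Ca²⁺/Ca. E°cell = +5.69 V, n = 2.
log K = nE°cell / 0.0592 = (2)(+5.69) / 0.0592 = 192.2.

192.2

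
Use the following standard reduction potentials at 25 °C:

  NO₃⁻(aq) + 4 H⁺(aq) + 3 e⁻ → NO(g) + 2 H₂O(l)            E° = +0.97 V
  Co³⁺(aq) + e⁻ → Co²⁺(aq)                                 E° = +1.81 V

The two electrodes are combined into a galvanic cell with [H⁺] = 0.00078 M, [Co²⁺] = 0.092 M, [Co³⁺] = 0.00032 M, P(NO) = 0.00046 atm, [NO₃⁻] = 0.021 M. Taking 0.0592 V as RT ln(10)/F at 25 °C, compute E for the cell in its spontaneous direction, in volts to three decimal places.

+0.907 V

Co³⁺/Co²⁺ is the cathode (higher E°), NO₃⁻/NO the anode: E°cell = +1.81 − (+0.97) = +0.84 V, n = 3.
Overall: 3 Co³⁺(aq) + NO(g) + 2 H₂O(l) → 3 Co²⁺(aq) + NO₃⁻(aq) + 4 H⁺(aq)
Q = [Co²⁺]^3·[NO₃⁻]·[H⁺]^4 / ([Co³⁺]^3·P(NO)); log Q = -3.396.
E = E° − (0.0592/n) log Q = +0.84 − (0.0592/3)(-3.396) = +0.907 V.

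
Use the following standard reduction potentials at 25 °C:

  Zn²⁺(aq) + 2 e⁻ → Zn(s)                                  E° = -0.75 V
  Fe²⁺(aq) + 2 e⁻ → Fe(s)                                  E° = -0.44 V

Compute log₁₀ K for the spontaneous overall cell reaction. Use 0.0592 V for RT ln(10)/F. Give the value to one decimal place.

Cathode: Fe²⁺/Fe; anode: Zn²⁺/Zn. E°cell = +0.31 V, n = 2.
log K = nE°cell / 0.0592 = (2)(+0.31) / 0.0592 = 10.5.

10.5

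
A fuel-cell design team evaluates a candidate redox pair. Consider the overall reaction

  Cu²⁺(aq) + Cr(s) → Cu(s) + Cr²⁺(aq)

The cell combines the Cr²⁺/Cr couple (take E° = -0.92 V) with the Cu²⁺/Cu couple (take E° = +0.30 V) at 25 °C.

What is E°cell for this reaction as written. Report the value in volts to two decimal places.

The Cu²⁺/Cu couple has the higher reduction potential, so it is the cathode; Cr²⁺/Cr is oxidised at the anode.
E°cell = E°(cathode) − E°(anode) = (+0.30) − (-0.92) = +1.22 V.
Since E°cell > 0, the reaction is spontaneous under standard conditions.

+1.22 V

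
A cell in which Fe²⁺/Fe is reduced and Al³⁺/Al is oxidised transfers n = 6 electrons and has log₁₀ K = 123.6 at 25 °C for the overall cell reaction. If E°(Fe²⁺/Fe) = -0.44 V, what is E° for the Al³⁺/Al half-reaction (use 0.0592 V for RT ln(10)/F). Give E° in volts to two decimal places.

-1.66 V

E°cell = (0.0592/n)·log K = (0.0592/6)(123.6) = +1.220 V.
Since Fe²⁺/Fe is the cathode and Al³⁺/Al the anode, E°cell = E°(Fe²⁺/Fe) − E°(Al³⁺/Al).
So E°(Al³⁺/Al) = E°(Fe²⁺/Fe) − E°cell = (-0.44) − (+1.220) = -1.66 V.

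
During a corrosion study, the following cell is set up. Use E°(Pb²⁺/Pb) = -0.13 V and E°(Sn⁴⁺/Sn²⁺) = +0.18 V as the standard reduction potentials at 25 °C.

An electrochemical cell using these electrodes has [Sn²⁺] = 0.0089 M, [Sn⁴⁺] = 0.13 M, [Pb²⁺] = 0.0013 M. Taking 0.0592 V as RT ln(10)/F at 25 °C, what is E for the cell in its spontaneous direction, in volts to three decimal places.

Sn⁴⁺/Sn²⁺ is the cathode (higher E°), Pb²⁺/Pb the anode: E°cell = +0.18 − (-0.13) = +0.31 V, n = 2.
Overall: Sn⁴⁺(aq) + Pb(s) → Sn²⁺(aq) + Pb²⁺(aq)
Q = [Sn²⁺]·[Pb²⁺] / ([Sn⁴⁺]); log Q = -4.051.
E = E° − (0.0592/n) log Q = +0.31 − (0.0592/2)(-4.051) = +0.430 V.

+0.430 V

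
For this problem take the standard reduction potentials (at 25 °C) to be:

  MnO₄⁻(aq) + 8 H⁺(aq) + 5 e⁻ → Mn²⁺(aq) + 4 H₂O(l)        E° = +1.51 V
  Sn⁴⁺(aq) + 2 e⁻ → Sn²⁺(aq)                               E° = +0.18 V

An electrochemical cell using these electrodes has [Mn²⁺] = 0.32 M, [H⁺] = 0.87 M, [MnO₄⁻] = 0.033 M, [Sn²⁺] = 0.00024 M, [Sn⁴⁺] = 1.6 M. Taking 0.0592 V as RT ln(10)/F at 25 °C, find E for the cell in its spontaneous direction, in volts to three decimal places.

+1.199 V

MnO₄⁻/Mn²⁺ is the cathode (higher E°), Sn⁴⁺/Sn²⁺ the anode: E°cell = +1.51 − (+0.18) = +1.33 V, n = 10.
Overall: 2 MnO₄⁻(aq) + 16 H⁺(aq) + 5 Sn²⁺(aq) → 2 Mn²⁺(aq) + 8 H₂O(l) + 5 Sn⁴⁺(aq)
Q = [Mn²⁺]^2·[Sn⁴⁺]^5 / ([MnO₄⁻]^2·[H⁺]^16·[Sn²⁺]^5); log Q = 22.061.
E = E° − (0.0592/n) log Q = +1.33 − (0.0592/10)(22.061) = +1.199 V.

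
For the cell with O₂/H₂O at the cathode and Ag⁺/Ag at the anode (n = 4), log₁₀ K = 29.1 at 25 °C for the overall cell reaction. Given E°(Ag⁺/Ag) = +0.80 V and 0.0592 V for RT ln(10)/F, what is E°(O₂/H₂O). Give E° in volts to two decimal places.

E°cell = (0.0592/n)·log K = (0.0592/4)(29.1) = +0.431 V.
Since O₂/H₂O is the cathode and Ag⁺/Ag the anode, E°cell = E°(O₂/H₂O) − E°(Ag⁺/Ag).
So E°(O₂/H₂O) = E°cell + E°(Ag⁺/Ag) = +0.431 + (+0.80) = +1.23 V.

+1.23 V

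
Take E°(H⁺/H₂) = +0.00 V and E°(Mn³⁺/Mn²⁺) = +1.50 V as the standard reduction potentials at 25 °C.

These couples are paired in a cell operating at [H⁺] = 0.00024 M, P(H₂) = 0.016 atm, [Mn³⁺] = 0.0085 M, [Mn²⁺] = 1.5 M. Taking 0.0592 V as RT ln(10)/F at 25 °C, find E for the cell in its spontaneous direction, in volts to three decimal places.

Mn³⁺/Mn²⁺ is the cathode (higher E°), H⁺/H₂ the anode: E°cell = +1.50 − (+0.00) = +1.50 V, n = 2.
Overall: 2 Mn³⁺(aq) + H₂(g) → 2 Mn²⁺(aq) + 2 H⁺(aq)
Q = [Mn²⁺]^2·[H⁺]^2 / ([Mn³⁺]^2·P(H₂)); log Q = -0.950.
E = E° − (0.0592/n) log Q = +1.50 − (0.0592/2)(-0.950) = +1.528 V.

+1.528 V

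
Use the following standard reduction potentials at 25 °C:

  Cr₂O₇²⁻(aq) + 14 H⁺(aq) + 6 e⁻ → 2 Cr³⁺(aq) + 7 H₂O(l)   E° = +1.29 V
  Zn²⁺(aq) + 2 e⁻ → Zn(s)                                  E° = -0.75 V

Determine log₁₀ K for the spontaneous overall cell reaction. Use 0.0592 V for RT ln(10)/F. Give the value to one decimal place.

Cathode: Cr₂O₇²⁻/Cr³⁺; anode: Zn²⁺/Zn. E°cell = +2.04 V, n = 6.
log K = nE°cell / 0.0592 = (6)(+2.04) / 0.0592 = 206.8.

206.8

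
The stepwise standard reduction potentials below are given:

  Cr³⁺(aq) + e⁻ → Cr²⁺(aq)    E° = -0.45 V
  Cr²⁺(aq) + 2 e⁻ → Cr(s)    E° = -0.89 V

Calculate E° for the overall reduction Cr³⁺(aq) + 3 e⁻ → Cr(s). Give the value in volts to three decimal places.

-0.743 V

Since ΔG° = −nFE° is additive over sequential reductions, n₃E°₃ = n₁E°₁ + n₂E°₂.
E°₃ = (1×-0.45 + 2×-0.89) / 3 = (-2.230) / 3 = -0.743 V.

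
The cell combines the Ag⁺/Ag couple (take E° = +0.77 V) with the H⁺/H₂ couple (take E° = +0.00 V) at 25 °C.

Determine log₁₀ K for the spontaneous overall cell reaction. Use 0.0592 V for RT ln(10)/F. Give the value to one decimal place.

26.0

Cathode: Ag⁺/Ag; anode: H⁺/H₂. E°cell = +0.77 V, n = 2.
log K = nE°cell / 0.0592 = (2)(+0.77) / 0.0592 = 26.0.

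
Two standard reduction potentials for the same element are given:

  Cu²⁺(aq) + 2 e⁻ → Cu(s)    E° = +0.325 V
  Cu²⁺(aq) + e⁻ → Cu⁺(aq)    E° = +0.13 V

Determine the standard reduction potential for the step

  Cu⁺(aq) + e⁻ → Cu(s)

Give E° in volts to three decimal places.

+0.520 V

Sequential free energies add, so n₃E°₃ = n₁E°₁ + n₂E°₂.
With n₃ = 2, and the known step contributing 1×(+0.13) V, the unknown satisfies 1·E° = 2×(+0.325) − 1×(+0.13) = +0.520.
E° = +0.520 / 1 = +0.520 V.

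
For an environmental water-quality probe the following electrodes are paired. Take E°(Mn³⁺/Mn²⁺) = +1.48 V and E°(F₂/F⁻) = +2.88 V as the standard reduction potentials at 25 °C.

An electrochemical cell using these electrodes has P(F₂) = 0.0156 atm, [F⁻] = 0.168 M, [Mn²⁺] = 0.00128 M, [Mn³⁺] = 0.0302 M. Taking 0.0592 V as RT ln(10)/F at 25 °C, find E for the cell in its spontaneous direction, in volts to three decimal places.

F₂/F⁻ is the cathode (higher E°), Mn³⁺/Mn²⁺ the anode: E°cell = +2.88 − (+1.48) = +1.40 V, n = 2.
Overall: F₂(g) + 2 Mn²⁺(aq) → 2 F⁻(aq) + 2 Mn³⁺(aq)
Q = [F⁻]^2·[Mn³⁺]^2 / (P(F₂)·[Mn²⁺]^2); log Q = 3.003.
E = E° − (0.0592/n) log Q = +1.40 − (0.0592/2)(3.003) = +1.311 V.

+1.311 V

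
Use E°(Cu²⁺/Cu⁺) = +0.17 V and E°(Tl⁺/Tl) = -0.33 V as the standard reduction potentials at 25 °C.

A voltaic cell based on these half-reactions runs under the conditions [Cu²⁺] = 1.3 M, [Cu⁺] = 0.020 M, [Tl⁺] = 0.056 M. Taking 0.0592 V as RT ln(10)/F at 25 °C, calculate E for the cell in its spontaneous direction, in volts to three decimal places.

Cu²⁺/Cu⁺ is the cathode (higher E°), Tl⁺/Tl the anode: E°cell = +0.17 − (-0.33) = +0.50 V, n = 1.
Overall: Cu²⁺(aq) + Tl(s) → Cu⁺(aq) + Tl⁺(aq)
Q = [Cu⁺]·[Tl⁺] / ([Cu²⁺]); log Q = -3.065.
E = E° − (0.0592/n) log Q = +0.50 − (0.0592/1)(-3.065) = +0.681 V.

+0.681 V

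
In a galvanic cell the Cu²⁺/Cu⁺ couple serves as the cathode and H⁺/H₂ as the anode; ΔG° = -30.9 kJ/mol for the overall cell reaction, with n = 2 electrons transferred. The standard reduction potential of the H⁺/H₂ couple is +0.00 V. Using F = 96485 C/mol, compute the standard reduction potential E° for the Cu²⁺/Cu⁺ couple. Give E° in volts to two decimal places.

+0.16 V

E°cell = −ΔG°/(nF) = −(-30.9×10³)/((2)(96485)) = +0.160 V.
Since Cu²⁺/Cu⁺ is the cathode and H⁺/H₂ the anode, E°cell = E°(Cu²⁺/Cu⁺) − E°(H⁺/H₂).
So E°(Cu²⁺/Cu⁺) = E°cell + E°(H⁺/H₂) = +0.160 + (+0.00) = +0.16 V.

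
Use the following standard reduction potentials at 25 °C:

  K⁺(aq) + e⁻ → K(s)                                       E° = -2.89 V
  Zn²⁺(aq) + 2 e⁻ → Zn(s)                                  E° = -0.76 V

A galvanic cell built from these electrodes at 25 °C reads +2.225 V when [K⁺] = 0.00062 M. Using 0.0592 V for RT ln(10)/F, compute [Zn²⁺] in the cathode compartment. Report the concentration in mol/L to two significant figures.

0.00062 M

Zn²⁺/Zn is the cathode, K⁺/K the anode: E°cell = +2.13 V, n = 2.
Overall reaction: Zn²⁺(aq) + 2 K(s) → Zn(s) + 2 K⁺(aq); Q = [K⁺]^2/[Zn²⁺]^1.
From E = E° − (0.0592/n) log Q: log Q = (E° − E)·n/0.0592 = (+2.13 − (+2.225))·2/0.0592 = -3.2095.
So 1·log[Zn²⁺] = 2·log(0.00062) − log Q = -6.4152 − (-3.2095) = -3.2057; [Zn²⁺] = 10^(-3.2057) ≈ 0.00062 M.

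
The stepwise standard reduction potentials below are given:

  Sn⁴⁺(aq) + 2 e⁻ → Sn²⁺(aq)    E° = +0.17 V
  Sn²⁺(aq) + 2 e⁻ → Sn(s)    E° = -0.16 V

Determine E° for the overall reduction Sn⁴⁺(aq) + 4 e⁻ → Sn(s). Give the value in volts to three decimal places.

+0.005 V

Standard free energies of sequential steps add: ΔG°₃ = ΔG°₁ + ΔG°₂, so n₃E°₃ = n₁E°₁ + n₂E°₂.
E°₃ = (2×+0.17 + 2×-0.16) / 4 = (+0.020) / 4 = +0.005 V.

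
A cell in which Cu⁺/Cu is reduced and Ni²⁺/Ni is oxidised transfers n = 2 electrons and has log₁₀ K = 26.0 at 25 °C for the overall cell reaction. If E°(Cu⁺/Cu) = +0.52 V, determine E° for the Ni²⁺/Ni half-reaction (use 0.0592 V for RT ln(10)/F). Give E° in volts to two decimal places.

-0.25 V

E°cell = (0.0592/n)·log K = (0.0592/2)(26.0) = +0.770 V.
Since Cu⁺/Cu is the cathode and Ni²⁺/Ni the anode, E°cell = E°(Cu⁺/Cu) − E°(Ni²⁺/Ni).
So E°(Ni²⁺/Ni) = E°(Cu⁺/Cu) − E°cell = (+0.52) − (+0.770) = -0.25 V.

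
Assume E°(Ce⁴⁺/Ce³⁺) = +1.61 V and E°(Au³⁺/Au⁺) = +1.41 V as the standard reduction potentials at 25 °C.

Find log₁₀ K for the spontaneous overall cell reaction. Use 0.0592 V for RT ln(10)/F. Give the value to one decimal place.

6.8

Cathode: Ce⁴⁺/Ce³⁺; anode: Au³⁺/Au⁺. E°cell = +0.20 V, n = 2.
log K = nE°cell / 0.0592 = (2)(+0.20) / 0.0592 = 6.8.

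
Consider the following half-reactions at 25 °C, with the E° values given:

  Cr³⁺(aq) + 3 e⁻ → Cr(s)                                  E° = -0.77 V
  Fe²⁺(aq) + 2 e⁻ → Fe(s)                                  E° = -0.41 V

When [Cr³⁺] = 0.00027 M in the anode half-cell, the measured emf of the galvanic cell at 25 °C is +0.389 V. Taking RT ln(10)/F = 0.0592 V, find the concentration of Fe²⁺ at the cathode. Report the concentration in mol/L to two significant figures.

0.040 M

Fe²⁺/Fe is the cathode, Cr³⁺/Cr the anode: E°cell = +0.36 V, n = 6.
Overall reaction: 3 Fe²⁺(aq) + 2 Cr(s) → 3 Fe(s) + 2 Cr³⁺(aq); Q = [Cr³⁺]^2/[Fe²⁺]^3.
From E = E° − (0.0592/n) log Q: log Q = (E° − E)·n/0.0592 = (+0.36 − (+0.389))·6/0.0592 = -2.9392.
So 3·log[Fe²⁺] = 2·log(0.00027) − log Q = -7.1373 − (-2.9392) = -4.1981; log[Fe²⁺] = -4.1981 / 3 = -1.3994; [Fe²⁺] = 10^(-1.3994) ≈ 0.040 M.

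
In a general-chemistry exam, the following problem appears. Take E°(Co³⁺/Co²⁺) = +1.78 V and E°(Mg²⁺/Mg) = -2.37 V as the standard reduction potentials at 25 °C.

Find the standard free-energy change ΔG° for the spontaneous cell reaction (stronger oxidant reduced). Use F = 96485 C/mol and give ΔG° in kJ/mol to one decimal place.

Co³⁺/Co²⁺ (E° = +1.78 V) is the cathode; Mg²⁺/Mg (E° = -2.37 V) is the anode, so E°cell = +4.15 V.
Balancing electrons gives n = 2 (lcm of 1 and 2).
ΔG° = −nFE° = −(2)(96485)(+4.15) = -800,826 J = -800.8 kJ/mol.

-800.8 kJ/mol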